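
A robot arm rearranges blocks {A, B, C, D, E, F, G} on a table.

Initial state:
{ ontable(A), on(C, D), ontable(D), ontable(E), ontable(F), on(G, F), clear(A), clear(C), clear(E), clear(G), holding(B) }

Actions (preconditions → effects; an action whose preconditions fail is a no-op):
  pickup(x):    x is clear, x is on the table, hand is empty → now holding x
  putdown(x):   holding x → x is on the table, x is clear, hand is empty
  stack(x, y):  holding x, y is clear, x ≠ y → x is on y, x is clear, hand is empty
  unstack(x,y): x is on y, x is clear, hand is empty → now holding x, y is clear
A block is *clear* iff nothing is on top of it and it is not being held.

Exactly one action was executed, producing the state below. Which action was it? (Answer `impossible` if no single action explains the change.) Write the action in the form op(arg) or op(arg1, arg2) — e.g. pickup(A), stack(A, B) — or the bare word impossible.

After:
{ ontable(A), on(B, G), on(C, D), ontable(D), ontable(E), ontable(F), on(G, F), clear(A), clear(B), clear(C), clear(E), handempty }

target: towers=[A; D/C; E; F/G/B] holding=-
        putdown(B) → towers=[A; B; D/C; E; F/G] holding=-
       stack(B, G) → towers=[A; D/C; E; F/G/B] holding=-  ← match
       stack(B, A) → towers=[A/B; D/C; E; F/G] holding=-
       stack(B, E) → towers=[A; D/C; E/B; F/G] holding=-
       stack(B, C) → towers=[A; D/C/B; E; F/G] holding=-

stack(B, G)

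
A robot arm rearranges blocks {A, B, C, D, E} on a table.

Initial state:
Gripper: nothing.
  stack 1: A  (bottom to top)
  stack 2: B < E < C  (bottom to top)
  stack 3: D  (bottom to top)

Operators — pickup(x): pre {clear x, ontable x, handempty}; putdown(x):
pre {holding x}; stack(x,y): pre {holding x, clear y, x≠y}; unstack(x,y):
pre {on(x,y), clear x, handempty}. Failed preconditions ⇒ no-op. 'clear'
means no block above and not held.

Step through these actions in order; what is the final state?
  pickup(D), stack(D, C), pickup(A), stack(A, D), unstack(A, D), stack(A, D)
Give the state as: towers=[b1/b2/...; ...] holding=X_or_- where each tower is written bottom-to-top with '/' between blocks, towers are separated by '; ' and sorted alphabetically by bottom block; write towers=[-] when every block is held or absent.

step 1 (pickup(D)): towers=[A; B/E/C] holding=D
step 2 (stack(D, C)): towers=[A; B/E/C/D] holding=-
step 3 (pickup(A)): towers=[B/E/C/D] holding=A
step 4 (stack(A, D)): towers=[B/E/C/D/A] holding=-
step 5 (unstack(A, D)): towers=[B/E/C/D] holding=A
step 6 (stack(A, D)): towers=[B/E/C/D/A] holding=-

towers=[B/E/C/D/A] holding=-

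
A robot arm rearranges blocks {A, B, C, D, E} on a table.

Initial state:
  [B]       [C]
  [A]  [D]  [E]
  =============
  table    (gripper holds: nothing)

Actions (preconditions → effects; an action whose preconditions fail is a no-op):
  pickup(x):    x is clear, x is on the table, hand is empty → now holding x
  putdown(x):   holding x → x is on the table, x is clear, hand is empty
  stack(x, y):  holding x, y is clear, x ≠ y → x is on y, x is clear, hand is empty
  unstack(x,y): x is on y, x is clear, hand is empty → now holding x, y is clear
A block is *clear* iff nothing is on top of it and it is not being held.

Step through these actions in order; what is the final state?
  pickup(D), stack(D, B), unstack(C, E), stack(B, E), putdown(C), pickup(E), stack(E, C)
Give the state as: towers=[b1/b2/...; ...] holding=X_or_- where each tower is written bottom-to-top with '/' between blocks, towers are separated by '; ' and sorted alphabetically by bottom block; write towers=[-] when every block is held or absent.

step 1 (pickup(D)): towers=[A/B; E/C] holding=D
step 2 (stack(D, B)): towers=[A/B/D; E/C] holding=-
step 3 (unstack(C, E)): towers=[A/B/D; E] holding=C
step 4 (stack(B, E)) [no-op]: towers=[A/B/D; E] holding=C
step 5 (putdown(C)): towers=[A/B/D; C; E] holding=-
step 6 (pickup(E)): towers=[A/B/D; C] holding=E
step 7 (stack(E, C)): towers=[A/B/D; C/E] holding=-

towers=[A/B/D; C/E] holding=-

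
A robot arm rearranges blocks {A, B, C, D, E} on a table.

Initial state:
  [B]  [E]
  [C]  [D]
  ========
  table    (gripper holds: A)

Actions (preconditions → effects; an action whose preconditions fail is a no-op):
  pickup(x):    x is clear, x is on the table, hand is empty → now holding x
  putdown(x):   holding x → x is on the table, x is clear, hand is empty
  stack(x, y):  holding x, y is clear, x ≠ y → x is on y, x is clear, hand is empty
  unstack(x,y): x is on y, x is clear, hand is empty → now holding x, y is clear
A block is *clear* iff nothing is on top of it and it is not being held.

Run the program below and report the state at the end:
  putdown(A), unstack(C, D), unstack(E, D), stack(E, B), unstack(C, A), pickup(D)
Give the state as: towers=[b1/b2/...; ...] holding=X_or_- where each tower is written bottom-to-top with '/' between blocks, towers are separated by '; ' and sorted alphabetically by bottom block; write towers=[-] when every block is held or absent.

towers=[A; C/B/E] holding=D

step 1 (putdown(A)): towers=[A; C/B; D/E] holding=-
step 2 (unstack(C, D)) [no-op]: towers=[A; C/B; D/E] holding=-
step 3 (unstack(E, D)): towers=[A; C/B; D] holding=E
step 4 (stack(E, B)): towers=[A; C/B/E; D] holding=-
step 5 (unstack(C, A)) [no-op]: towers=[A; C/B/E; D] holding=-
step 6 (pickup(D)): towers=[A; C/B/E] holding=D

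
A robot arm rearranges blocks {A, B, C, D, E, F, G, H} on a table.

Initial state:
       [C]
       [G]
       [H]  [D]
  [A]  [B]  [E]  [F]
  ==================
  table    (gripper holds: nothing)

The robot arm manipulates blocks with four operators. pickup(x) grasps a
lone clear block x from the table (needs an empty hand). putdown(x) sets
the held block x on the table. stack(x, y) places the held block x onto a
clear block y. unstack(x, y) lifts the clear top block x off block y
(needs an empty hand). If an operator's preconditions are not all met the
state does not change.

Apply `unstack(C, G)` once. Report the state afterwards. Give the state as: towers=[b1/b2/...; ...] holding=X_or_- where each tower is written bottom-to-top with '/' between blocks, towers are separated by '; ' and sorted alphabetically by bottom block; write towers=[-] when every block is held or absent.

before: towers=[A; B/H/G/C; E/D; F] holding=-
pre[unstack(C, G)]: on(C,G) yes, clear(C) yes, handempty yes
all met → apply unstack(C, G)
after:  towers=[A; B/H/G; E/D; F] holding=C

towers=[A; B/H/G; E/D; F] holding=C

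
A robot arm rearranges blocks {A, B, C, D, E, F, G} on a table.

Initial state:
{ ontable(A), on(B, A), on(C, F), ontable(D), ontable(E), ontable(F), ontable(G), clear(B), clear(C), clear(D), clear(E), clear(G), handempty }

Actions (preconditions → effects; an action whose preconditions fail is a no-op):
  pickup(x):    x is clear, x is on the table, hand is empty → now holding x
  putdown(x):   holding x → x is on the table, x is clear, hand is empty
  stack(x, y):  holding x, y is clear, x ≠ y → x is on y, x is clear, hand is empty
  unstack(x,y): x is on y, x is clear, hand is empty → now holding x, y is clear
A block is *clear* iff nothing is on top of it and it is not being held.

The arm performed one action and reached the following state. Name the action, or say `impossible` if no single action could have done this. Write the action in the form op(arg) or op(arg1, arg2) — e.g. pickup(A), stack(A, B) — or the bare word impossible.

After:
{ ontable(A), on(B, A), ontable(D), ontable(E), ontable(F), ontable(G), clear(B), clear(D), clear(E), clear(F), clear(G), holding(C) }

target: towers=[A/B; D; E; F; G] holding=C
     unstack(B, A) → towers=[A; D; E; F/C; G] holding=B
         pickup(G) → towers=[A/B; D; E; F/C] holding=G
         pickup(D) → towers=[A/B; E; F/C; G] holding=D
         pickup(E) → towers=[A/B; D; F/C; G] holding=E
     unstack(C, F) → towers=[A/B; D; E; F; G] holding=C  ← match

unstack(C, F)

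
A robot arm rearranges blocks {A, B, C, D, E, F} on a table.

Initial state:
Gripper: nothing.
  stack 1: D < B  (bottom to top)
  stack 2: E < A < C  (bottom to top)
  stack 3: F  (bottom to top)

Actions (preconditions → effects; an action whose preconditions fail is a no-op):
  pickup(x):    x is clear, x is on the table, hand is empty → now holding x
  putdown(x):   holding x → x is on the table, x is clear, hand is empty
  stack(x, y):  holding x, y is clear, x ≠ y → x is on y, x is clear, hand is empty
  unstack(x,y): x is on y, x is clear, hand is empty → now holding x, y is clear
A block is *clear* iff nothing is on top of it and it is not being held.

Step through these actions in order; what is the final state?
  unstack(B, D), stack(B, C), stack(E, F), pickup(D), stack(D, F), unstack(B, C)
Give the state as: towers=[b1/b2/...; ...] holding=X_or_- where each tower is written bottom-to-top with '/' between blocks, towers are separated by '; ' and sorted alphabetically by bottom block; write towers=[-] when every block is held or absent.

towers=[E/A/C; F/D] holding=B

step 1 (unstack(B, D)): towers=[D; E/A/C; F] holding=B
step 2 (stack(B, C)): towers=[D; E/A/C/B; F] holding=-
step 3 (stack(E, F)) [no-op]: towers=[D; E/A/C/B; F] holding=-
step 4 (pickup(D)): towers=[E/A/C/B; F] holding=D
step 5 (stack(D, F)): towers=[E/A/C/B; F/D] holding=-
step 6 (unstack(B, C)): towers=[E/A/C; F/D] holding=B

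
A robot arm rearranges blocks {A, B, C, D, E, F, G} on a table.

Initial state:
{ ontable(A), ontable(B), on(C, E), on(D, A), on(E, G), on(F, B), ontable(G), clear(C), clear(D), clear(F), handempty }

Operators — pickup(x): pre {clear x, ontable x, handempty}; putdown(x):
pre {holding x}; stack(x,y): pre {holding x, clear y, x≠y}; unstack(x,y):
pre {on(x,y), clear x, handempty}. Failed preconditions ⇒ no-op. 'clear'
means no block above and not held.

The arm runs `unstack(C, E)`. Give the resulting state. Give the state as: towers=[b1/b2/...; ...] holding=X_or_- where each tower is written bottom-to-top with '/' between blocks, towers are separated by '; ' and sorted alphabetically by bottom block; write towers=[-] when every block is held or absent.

towers=[A/D; B/F; G/E] holding=C

before: towers=[A/D; B/F; G/E/C] holding=-
pre[unstack(C, E)]: on(C,E) yes, clear(C) yes, handempty yes
all met → apply unstack(C, E)
after:  towers=[A/D; B/F; G/E] holding=C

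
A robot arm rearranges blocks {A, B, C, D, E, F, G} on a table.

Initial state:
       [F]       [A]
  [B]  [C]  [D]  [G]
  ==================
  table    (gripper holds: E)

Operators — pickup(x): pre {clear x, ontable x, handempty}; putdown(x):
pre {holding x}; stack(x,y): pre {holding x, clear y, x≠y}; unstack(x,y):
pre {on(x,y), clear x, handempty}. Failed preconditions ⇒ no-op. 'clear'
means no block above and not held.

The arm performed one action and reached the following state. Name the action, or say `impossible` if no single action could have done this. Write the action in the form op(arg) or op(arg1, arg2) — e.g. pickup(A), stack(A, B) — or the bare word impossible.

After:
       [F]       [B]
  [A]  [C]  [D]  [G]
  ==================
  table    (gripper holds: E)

impossible

target: towers=[A; C/F; D; G/B] holding=E
        putdown(E) → towers=[B; C/F; D; E; G/A] holding=-
       stack(E, B) → towers=[B/E; C/F; D; G/A] holding=-
       stack(E, F) → towers=[B; C/F/E; D; G/A] holding=-
       stack(E, D) → towers=[B; C/F; D/E; G/A] holding=-
       stack(E, A) → towers=[B; C/F; D; G/A/E] holding=-
none of the 5 applicable actions match → impossible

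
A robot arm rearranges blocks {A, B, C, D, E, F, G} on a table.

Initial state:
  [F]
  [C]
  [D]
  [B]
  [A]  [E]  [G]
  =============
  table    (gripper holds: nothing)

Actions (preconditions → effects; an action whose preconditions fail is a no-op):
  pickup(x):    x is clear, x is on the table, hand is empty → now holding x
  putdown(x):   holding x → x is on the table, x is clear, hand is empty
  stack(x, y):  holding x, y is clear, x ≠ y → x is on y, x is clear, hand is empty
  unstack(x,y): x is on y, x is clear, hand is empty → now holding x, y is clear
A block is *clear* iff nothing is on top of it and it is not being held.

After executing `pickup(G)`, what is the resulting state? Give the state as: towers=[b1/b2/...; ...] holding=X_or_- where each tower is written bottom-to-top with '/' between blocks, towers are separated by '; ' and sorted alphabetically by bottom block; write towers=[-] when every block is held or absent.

before: towers=[A/B/D/C/F; E; G] holding=-
pre[pickup(G)]: clear(G) ✓, ontable(G) ✓, handempty ✓
all met → apply pickup(G)
after:  towers=[A/B/D/C/F; E] holding=G

towers=[A/B/D/C/F; E] holding=G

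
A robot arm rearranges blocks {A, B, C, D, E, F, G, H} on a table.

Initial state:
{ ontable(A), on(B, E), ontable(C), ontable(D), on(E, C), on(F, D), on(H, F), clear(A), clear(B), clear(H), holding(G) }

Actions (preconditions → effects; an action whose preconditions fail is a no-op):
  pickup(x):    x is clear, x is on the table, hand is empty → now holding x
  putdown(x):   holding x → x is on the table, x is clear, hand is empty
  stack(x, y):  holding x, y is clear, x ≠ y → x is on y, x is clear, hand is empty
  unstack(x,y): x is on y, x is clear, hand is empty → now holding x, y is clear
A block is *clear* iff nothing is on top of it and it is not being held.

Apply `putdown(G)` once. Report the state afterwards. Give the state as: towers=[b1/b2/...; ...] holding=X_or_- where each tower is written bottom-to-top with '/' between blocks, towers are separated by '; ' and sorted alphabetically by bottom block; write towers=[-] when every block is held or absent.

towers=[A; C/E/B; D/F/H; G] holding=-

before: towers=[A; C/E/B; D/F/H] holding=G
pre[putdown(G)]: holding(G) ok
all met → apply putdown(G)
after:  towers=[A; C/E/B; D/F/H; G] holding=-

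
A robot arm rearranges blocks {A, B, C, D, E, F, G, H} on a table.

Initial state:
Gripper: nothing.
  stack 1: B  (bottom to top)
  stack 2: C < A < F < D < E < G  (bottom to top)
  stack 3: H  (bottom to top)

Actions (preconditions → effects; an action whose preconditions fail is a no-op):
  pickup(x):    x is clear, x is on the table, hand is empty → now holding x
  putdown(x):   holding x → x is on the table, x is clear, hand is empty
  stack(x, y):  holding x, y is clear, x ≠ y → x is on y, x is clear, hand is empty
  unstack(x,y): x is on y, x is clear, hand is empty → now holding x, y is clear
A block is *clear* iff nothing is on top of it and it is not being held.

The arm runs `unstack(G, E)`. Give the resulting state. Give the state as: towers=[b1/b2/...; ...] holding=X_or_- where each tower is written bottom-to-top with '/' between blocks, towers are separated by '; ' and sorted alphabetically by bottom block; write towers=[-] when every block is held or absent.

towers=[B; C/A/F/D/E; H] holding=G

before: towers=[B; C/A/F/D/E/G; H] holding=-
pre[unstack(G, E)]: on(G,E) ok, clear(G) ok, handempty ok
all met → apply unstack(G, E)
after:  towers=[B; C/A/F/D/E; H] holding=G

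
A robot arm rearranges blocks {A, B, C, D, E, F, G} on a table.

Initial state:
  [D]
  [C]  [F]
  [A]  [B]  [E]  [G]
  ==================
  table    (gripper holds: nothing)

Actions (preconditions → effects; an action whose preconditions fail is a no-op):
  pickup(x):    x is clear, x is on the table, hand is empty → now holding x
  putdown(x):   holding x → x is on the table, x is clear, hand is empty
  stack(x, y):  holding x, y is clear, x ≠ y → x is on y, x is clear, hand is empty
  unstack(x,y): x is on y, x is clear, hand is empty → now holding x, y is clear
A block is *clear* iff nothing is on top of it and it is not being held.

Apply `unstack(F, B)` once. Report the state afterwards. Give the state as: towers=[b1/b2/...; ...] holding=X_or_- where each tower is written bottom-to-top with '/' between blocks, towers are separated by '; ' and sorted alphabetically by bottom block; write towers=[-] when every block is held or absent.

before: towers=[A/C/D; B/F; E; G] holding=-
pre[unstack(F, B)]: on(F,B) yes, clear(F) yes, handempty yes
all met → apply unstack(F, B)
after:  towers=[A/C/D; B; E; G] holding=F

towers=[A/C/D; B; E; G] holding=F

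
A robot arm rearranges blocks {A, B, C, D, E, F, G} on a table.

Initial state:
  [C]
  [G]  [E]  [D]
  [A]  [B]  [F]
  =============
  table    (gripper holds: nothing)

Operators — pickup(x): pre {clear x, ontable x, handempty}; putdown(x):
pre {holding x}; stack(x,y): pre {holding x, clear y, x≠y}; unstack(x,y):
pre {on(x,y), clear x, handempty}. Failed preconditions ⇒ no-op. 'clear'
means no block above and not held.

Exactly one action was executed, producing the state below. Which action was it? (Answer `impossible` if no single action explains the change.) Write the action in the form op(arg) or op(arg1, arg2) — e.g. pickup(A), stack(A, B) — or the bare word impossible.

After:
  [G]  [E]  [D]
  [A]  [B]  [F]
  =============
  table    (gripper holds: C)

target: towers=[A/G; B/E; F/D] holding=C
     unstack(D, F) → towers=[A/G/C; B/E; F] holding=D
     unstack(E, B) → towers=[A/G/C; B; F/D] holding=E
     unstack(C, G) → towers=[A/G; B/E; F/D] holding=C  ← match

unstack(C, G)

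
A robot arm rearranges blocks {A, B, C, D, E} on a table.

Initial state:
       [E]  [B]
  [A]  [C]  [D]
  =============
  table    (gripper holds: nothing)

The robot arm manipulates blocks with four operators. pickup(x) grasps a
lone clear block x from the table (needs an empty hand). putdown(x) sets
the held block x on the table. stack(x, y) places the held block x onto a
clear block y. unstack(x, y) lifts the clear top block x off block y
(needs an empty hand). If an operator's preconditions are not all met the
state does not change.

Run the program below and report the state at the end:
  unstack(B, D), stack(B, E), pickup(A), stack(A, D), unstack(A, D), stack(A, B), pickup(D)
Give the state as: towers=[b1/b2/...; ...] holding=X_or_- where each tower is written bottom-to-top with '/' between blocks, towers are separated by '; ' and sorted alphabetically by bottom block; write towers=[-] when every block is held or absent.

towers=[C/E/B/A] holding=D

step 1 (unstack(B, D)): towers=[A; C/E; D] holding=B
step 2 (stack(B, E)): towers=[A; C/E/B; D] holding=-
step 3 (pickup(A)): towers=[C/E/B; D] holding=A
step 4 (stack(A, D)): towers=[C/E/B; D/A] holding=-
step 5 (unstack(A, D)): towers=[C/E/B; D] holding=A
step 6 (stack(A, B)): towers=[C/E/B/A; D] holding=-
step 7 (pickup(D)): towers=[C/E/B/A] holding=D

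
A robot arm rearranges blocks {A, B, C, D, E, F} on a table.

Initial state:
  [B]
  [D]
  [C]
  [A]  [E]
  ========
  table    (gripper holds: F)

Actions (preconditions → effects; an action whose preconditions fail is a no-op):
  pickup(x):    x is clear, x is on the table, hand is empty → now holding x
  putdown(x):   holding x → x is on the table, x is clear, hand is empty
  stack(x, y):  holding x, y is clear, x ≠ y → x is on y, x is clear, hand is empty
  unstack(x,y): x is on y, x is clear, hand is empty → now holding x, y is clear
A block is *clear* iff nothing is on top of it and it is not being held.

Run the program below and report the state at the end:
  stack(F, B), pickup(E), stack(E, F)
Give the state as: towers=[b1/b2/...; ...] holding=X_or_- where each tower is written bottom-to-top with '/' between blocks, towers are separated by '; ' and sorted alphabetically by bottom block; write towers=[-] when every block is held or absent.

step 1 (stack(F, B)): towers=[A/C/D/B/F; E] holding=-
step 2 (pickup(E)): towers=[A/C/D/B/F] holding=E
step 3 (stack(E, F)): towers=[A/C/D/B/F/E] holding=-

towers=[A/C/D/B/F/E] holding=-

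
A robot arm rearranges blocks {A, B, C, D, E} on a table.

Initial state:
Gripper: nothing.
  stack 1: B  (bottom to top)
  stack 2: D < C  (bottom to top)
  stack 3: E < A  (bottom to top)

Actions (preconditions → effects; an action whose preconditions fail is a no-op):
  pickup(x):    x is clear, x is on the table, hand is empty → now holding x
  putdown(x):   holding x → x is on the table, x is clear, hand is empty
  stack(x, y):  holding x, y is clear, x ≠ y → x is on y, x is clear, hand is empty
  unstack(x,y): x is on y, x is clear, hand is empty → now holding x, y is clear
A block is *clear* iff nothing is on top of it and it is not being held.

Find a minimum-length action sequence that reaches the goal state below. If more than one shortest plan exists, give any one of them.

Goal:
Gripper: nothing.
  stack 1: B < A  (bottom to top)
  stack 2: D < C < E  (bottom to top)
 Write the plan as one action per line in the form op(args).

step 1 (unstack(A, E)): towers=[B; D/C; E] holding=A
step 2 (stack(A, B)): towers=[B/A; D/C; E] holding=-
step 3 (pickup(E)): towers=[B/A; D/C] holding=E
step 4 (stack(E, C)): towers=[B/A; D/C/E] holding=-
goal check: towers=[B/A; D/C/E] holding=- — reached (length 4, optimal by BFS)

unstack(A, E)
stack(A, B)
pickup(E)
stack(E, C)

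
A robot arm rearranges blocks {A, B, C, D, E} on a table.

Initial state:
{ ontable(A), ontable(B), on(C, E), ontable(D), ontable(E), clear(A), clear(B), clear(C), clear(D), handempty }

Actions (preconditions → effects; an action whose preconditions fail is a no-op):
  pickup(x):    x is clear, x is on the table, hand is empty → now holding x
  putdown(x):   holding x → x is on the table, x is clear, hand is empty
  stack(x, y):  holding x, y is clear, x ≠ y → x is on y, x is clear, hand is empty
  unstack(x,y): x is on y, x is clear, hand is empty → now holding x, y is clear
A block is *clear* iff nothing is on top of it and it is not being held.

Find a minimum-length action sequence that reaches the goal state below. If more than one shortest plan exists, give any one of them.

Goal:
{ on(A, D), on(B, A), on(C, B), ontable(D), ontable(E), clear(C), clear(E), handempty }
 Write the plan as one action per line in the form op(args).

pickup(A)
stack(A, D)
pickup(B)
stack(B, A)
unstack(C, E)
stack(C, B)

step 1 (pickup(A)): towers=[B; D; E/C] holding=A
step 2 (stack(A, D)): towers=[B; D/A; E/C] holding=-
step 3 (pickup(B)): towers=[D/A; E/C] holding=B
step 4 (stack(B, A)): towers=[D/A/B; E/C] holding=-
step 5 (unstack(C, E)): towers=[D/A/B; E] holding=C
step 6 (stack(C, B)): towers=[D/A/B/C; E] holding=-
goal check: towers=[D/A/B/C; E] holding=- — reached (length 6, optimal by BFS)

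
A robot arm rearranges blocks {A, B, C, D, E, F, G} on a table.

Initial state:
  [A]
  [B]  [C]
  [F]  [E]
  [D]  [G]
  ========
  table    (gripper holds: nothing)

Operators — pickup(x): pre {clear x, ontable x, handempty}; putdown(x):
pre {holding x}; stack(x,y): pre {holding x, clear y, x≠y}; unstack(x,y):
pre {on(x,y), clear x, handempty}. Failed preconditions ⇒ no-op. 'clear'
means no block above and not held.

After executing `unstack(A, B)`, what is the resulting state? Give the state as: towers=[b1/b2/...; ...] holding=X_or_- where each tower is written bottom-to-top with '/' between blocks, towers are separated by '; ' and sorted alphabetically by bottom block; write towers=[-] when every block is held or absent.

towers=[D/F/B; G/E/C] holding=A

before: towers=[D/F/B/A; G/E/C] holding=-
pre[unstack(A, B)]: on(A,B) ok, clear(A) ok, handempty ok
all met → apply unstack(A, B)
after:  towers=[D/F/B; G/E/C] holding=A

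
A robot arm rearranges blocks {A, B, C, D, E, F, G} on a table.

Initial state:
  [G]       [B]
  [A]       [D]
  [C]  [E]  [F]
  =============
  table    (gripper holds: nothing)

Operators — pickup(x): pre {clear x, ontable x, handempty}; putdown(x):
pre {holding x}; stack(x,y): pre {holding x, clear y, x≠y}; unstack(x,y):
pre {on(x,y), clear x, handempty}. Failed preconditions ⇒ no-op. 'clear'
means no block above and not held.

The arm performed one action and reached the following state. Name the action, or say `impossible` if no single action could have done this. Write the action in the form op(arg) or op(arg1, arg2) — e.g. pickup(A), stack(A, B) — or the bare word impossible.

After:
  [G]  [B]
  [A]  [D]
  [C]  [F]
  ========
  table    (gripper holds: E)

pickup(E)

target: towers=[C/A/G; F/D/B] holding=E
     unstack(B, D) → towers=[C/A/G; E; F/D] holding=B
     unstack(G, A) → towers=[C/A; E; F/D/B] holding=G
         pickup(E) → towers=[C/A/G; F/D/B] holding=E  ← match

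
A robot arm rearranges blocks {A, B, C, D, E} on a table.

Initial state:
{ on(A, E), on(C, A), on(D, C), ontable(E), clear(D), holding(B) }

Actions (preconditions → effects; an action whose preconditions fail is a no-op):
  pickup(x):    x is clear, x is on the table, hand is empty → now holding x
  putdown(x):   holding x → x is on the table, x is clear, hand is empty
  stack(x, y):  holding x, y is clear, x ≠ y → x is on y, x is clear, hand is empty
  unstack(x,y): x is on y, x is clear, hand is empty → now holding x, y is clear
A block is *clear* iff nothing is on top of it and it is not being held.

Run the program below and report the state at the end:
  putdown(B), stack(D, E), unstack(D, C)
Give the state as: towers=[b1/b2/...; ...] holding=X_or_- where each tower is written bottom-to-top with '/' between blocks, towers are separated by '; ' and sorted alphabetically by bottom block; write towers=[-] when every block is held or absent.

step 1 (putdown(B)): towers=[B; E/A/C/D] holding=-
step 2 (stack(D, E)) [no-op]: towers=[B; E/A/C/D] holding=-
step 3 (unstack(D, C)): towers=[B; E/A/C] holding=D

towers=[B; E/A/C] holding=D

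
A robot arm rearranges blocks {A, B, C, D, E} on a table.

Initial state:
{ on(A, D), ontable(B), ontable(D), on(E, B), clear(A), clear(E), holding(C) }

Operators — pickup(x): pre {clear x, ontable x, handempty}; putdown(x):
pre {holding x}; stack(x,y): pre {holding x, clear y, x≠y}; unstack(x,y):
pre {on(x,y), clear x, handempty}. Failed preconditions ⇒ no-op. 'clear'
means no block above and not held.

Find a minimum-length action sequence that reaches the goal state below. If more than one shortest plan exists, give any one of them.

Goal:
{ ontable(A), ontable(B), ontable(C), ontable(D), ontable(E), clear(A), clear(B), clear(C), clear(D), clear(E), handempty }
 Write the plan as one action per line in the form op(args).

putdown(C)
unstack(A, D)
putdown(A)
unstack(E, B)
putdown(E)

step 1 (putdown(C)): towers=[B/E; C; D/A] holding=-
step 2 (unstack(A, D)): towers=[B/E; C; D] holding=A
step 3 (putdown(A)): towers=[A; B/E; C; D] holding=-
step 4 (unstack(E, B)): towers=[A; B; C; D] holding=E
step 5 (putdown(E)): towers=[A; B; C; D; E] holding=-
goal check: towers=[A; B; C; D; E] holding=- — reached (length 5, optimal by BFS)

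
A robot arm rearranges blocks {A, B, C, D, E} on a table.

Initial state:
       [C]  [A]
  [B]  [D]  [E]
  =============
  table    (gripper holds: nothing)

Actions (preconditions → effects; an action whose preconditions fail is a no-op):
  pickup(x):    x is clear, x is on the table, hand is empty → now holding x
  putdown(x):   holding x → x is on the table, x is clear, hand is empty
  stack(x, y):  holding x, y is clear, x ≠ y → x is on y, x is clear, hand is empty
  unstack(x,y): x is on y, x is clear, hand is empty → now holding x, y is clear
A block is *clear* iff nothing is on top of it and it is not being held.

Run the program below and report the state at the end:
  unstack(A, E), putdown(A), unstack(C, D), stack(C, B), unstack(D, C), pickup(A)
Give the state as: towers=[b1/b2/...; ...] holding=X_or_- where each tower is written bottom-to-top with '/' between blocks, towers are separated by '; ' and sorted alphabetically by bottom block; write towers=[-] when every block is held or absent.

step 1 (unstack(A, E)): towers=[B; D/C; E] holding=A
step 2 (putdown(A)): towers=[A; B; D/C; E] holding=-
step 3 (unstack(C, D)): towers=[A; B; D; E] holding=C
step 4 (stack(C, B)): towers=[A; B/C; D; E] holding=-
step 5 (unstack(D, C)) [no-op]: towers=[A; B/C; D; E] holding=-
step 6 (pickup(A)): towers=[B/C; D; E] holding=A

towers=[B/C; D; E] holding=A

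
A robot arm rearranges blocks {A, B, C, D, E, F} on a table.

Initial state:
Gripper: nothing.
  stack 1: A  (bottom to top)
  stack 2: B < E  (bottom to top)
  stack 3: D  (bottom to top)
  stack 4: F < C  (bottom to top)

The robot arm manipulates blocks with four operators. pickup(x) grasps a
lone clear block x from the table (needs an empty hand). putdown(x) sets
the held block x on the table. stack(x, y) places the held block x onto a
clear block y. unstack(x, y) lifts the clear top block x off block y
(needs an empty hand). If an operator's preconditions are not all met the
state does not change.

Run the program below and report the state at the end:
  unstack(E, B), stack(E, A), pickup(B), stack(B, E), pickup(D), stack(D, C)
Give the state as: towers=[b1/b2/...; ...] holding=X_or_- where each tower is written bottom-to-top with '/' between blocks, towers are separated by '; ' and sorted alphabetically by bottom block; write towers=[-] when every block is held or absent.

step 1 (unstack(E, B)): towers=[A; B; D; F/C] holding=E
step 2 (stack(E, A)): towers=[A/E; B; D; F/C] holding=-
step 3 (pickup(B)): towers=[A/E; D; F/C] holding=B
step 4 (stack(B, E)): towers=[A/E/B; D; F/C] holding=-
step 5 (pickup(D)): towers=[A/E/B; F/C] holding=D
step 6 (stack(D, C)): towers=[A/E/B; F/C/D] holding=-

towers=[A/E/B; F/C/D] holding=-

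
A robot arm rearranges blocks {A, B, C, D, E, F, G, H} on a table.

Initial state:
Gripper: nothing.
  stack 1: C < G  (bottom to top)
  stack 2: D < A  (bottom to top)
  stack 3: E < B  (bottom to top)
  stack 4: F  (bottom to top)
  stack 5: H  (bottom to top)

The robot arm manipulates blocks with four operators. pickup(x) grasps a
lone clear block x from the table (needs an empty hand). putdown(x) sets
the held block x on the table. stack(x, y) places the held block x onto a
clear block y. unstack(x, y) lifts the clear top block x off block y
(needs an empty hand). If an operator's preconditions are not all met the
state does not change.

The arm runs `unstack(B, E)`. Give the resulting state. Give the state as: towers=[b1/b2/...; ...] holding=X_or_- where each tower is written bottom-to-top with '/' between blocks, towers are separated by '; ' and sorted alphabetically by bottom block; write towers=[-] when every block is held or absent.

towers=[C/G; D/A; E; F; H] holding=B

before: towers=[C/G; D/A; E/B; F; H] holding=-
pre[unstack(B, E)]: on(B,E) ok, clear(B) ok, handempty ok
all met → apply unstack(B, E)
after:  towers=[C/G; D/A; E; F; H] holding=B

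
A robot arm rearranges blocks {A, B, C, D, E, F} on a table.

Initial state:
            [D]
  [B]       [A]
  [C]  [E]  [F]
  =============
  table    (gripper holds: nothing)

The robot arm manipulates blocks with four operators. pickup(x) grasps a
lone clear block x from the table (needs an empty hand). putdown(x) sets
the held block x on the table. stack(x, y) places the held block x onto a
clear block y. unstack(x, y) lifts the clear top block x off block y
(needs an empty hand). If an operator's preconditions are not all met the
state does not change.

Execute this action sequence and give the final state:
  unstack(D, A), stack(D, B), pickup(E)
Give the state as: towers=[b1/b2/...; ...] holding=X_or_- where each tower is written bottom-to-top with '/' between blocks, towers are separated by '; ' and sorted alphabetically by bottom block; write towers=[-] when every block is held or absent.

towers=[C/B/D; F/A] holding=E

step 1 (unstack(D, A)): towers=[C/B; E; F/A] holding=D
step 2 (stack(D, B)): towers=[C/B/D; E; F/A] holding=-
step 3 (pickup(E)): towers=[C/B/D; F/A] holding=E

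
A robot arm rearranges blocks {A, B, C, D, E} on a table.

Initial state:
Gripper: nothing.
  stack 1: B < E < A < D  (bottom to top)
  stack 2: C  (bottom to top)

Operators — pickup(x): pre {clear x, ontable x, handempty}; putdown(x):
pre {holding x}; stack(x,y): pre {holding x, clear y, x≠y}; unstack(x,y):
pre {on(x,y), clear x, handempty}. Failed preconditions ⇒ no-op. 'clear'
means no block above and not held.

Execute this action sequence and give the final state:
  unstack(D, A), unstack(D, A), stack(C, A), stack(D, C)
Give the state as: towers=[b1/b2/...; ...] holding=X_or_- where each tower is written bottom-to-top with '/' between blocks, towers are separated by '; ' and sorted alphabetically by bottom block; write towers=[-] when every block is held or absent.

towers=[B/E/A; C/D] holding=-

step 1 (unstack(D, A)): towers=[B/E/A; C] holding=D
step 2 (unstack(D, A)) [no-op]: towers=[B/E/A; C] holding=D
step 3 (stack(C, A)) [no-op]: towers=[B/E/A; C] holding=D
step 4 (stack(D, C)): towers=[B/E/A; C/D] holding=-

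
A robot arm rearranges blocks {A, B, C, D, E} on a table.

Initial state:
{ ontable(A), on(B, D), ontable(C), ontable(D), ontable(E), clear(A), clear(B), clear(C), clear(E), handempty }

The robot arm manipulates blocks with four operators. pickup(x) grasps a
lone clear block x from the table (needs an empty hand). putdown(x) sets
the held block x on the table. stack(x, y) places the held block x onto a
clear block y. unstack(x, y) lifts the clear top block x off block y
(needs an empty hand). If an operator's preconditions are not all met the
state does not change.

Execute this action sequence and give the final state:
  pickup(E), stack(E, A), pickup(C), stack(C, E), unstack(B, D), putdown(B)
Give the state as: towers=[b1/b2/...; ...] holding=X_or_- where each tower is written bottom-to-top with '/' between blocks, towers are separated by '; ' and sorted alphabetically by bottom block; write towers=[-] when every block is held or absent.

step 1 (pickup(E)): towers=[A; C; D/B] holding=E
step 2 (stack(E, A)): towers=[A/E; C; D/B] holding=-
step 3 (pickup(C)): towers=[A/E; D/B] holding=C
step 4 (stack(C, E)): towers=[A/E/C; D/B] holding=-
step 5 (unstack(B, D)): towers=[A/E/C; D] holding=B
step 6 (putdown(B)): towers=[A/E/C; B; D] holding=-

towers=[A/E/C; B; D] holding=-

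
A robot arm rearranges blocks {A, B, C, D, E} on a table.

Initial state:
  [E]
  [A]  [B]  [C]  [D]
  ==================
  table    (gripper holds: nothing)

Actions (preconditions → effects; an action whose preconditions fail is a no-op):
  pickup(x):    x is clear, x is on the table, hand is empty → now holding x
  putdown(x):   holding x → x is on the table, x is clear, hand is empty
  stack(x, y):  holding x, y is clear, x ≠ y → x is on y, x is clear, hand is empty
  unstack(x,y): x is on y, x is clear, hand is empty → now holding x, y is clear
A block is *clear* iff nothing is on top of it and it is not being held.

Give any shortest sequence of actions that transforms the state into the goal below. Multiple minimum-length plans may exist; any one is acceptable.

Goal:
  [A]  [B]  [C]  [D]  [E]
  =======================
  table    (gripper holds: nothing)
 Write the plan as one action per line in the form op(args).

unstack(E, A)
putdown(E)

step 1 (unstack(E, A)): towers=[A; B; C; D] holding=E
step 2 (putdown(E)): towers=[A; B; C; D; E] holding=-
goal check: towers=[A; B; C; D; E] holding=- — reached (length 2, optimal by BFS)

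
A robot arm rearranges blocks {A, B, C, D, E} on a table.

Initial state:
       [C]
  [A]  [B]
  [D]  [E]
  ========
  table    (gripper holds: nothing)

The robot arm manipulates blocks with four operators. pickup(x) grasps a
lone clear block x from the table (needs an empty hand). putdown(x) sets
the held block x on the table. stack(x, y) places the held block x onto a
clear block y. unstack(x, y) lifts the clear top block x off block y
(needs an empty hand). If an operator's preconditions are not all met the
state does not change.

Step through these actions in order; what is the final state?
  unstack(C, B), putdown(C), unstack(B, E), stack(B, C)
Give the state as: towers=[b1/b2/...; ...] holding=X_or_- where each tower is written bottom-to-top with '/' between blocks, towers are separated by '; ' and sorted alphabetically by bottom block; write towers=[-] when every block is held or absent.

step 1 (unstack(C, B)): towers=[D/A; E/B] holding=C
step 2 (putdown(C)): towers=[C; D/A; E/B] holding=-
step 3 (unstack(B, E)): towers=[C; D/A; E] holding=B
step 4 (stack(B, C)): towers=[C/B; D/A; E] holding=-

towers=[C/B; D/A; E] holding=-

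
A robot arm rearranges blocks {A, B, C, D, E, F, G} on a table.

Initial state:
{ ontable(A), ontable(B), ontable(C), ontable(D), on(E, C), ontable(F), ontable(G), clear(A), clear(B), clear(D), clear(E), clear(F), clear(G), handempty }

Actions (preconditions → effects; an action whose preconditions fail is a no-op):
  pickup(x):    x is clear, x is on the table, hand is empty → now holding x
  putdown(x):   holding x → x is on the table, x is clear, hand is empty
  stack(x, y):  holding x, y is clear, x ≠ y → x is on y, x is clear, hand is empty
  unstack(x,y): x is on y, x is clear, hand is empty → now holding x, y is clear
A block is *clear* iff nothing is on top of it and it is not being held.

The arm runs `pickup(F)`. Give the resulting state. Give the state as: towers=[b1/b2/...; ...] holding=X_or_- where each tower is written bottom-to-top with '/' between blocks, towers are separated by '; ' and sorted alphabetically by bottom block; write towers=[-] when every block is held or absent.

before: towers=[A; B; C/E; D; F; G] holding=-
pre[pickup(F)]: clear(F) yes, ontable(F) yes, handempty yes
all met → apply pickup(F)
after:  towers=[A; B; C/E; D; G] holding=F

towers=[A; B; C/E; D; G] holding=F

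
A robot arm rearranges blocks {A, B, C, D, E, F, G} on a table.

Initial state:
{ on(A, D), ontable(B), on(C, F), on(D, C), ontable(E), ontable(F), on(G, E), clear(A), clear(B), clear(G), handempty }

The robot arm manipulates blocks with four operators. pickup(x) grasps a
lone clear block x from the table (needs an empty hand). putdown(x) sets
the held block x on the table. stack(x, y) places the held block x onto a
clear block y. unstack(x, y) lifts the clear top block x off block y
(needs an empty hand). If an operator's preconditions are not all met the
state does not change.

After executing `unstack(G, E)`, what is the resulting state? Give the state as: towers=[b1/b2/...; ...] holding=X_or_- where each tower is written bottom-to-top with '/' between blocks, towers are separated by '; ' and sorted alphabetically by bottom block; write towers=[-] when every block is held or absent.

before: towers=[B; E/G; F/C/D/A] holding=-
pre[unstack(G, E)]: on(G,E) ok, clear(G) ok, handempty ok
all met → apply unstack(G, E)
after:  towers=[B; E; F/C/D/A] holding=G

towers=[B; E; F/C/D/A] holding=G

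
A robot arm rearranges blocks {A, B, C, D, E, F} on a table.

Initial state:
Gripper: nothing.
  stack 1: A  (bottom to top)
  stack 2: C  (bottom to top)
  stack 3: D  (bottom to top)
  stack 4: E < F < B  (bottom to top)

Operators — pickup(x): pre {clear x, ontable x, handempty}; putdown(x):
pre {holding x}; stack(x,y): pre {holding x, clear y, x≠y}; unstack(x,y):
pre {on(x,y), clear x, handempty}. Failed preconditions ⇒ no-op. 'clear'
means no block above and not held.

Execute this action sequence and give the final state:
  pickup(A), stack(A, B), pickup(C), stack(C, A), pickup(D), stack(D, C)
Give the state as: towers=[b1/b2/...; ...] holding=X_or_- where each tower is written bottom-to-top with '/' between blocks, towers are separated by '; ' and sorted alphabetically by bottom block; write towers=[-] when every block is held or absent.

step 1 (pickup(A)): towers=[C; D; E/F/B] holding=A
step 2 (stack(A, B)): towers=[C; D; E/F/B/A] holding=-
step 3 (pickup(C)): towers=[D; E/F/B/A] holding=C
step 4 (stack(C, A)): towers=[D; E/F/B/A/C] holding=-
step 5 (pickup(D)): towers=[E/F/B/A/C] holding=D
step 6 (stack(D, C)): towers=[E/F/B/A/C/D] holding=-

towers=[E/F/B/A/C/D] holding=-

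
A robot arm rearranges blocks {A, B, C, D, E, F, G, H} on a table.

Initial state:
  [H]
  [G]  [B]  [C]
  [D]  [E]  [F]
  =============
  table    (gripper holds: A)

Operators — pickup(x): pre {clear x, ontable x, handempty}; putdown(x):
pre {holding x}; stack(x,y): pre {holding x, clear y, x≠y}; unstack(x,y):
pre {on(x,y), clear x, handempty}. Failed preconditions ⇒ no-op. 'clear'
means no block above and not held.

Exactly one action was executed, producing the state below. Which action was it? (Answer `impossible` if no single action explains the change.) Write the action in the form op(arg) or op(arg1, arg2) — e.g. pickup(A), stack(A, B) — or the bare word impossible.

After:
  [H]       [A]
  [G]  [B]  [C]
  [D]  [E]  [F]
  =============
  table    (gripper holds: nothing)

stack(A, C)

target: towers=[D/G/H; E/B; F/C/A] holding=-
        putdown(A) → towers=[A; D/G/H; E/B; F/C] holding=-
       stack(A, H) → towers=[D/G/H/A; E/B; F/C] holding=-
       stack(A, B) → towers=[D/G/H; E/B/A; F/C] holding=-
       stack(A, C) → towers=[D/G/H; E/B; F/C/A] holding=-  ← match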